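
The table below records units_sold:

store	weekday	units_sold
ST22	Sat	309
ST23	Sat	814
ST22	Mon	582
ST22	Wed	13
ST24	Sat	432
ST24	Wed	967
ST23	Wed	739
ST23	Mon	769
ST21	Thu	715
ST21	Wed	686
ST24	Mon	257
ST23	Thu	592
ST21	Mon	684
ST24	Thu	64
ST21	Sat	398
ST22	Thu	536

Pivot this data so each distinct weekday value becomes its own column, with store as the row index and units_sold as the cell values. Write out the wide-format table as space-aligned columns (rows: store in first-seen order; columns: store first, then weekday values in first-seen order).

Columns: store plus the 4 distinct weekday values (Sat, Mon, Wed, Thu).
For example, row ST22 column Sat takes units_sold=309 from the long row (ST22, Sat).

store  Sat  Mon  Wed  Thu
ST22   309  582  13   536
ST23   814  769  739  592
ST24   432  257  967  64 
ST21   398  684  686  715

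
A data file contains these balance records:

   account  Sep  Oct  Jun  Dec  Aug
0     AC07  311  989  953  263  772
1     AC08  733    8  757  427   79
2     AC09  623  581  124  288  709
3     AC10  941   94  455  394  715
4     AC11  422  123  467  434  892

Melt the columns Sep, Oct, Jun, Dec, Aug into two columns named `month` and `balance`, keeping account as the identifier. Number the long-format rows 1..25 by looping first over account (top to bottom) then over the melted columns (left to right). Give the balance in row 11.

25 rows total (5 × 5). Row 11: index ⌊(11-1)/5⌋ = 2 into account → AC09; (11-1) mod 5 = 0 into the melted columns → Sep.
So row 11 is (AC09, Sep, 623); balance = 623.

623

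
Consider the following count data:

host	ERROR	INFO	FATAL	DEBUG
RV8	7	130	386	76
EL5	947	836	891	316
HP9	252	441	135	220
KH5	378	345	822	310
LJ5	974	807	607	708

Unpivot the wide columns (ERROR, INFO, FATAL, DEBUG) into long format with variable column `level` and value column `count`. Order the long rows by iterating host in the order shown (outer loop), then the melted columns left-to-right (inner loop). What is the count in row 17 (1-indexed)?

974

20 rows total (5 × 4). Row 17: index ⌊(17-1)/4⌋ = 4 into host → LJ5; (17-1) mod 4 = 0 into the melted columns → ERROR.
So row 17 is (LJ5, ERROR, 974); count = 974.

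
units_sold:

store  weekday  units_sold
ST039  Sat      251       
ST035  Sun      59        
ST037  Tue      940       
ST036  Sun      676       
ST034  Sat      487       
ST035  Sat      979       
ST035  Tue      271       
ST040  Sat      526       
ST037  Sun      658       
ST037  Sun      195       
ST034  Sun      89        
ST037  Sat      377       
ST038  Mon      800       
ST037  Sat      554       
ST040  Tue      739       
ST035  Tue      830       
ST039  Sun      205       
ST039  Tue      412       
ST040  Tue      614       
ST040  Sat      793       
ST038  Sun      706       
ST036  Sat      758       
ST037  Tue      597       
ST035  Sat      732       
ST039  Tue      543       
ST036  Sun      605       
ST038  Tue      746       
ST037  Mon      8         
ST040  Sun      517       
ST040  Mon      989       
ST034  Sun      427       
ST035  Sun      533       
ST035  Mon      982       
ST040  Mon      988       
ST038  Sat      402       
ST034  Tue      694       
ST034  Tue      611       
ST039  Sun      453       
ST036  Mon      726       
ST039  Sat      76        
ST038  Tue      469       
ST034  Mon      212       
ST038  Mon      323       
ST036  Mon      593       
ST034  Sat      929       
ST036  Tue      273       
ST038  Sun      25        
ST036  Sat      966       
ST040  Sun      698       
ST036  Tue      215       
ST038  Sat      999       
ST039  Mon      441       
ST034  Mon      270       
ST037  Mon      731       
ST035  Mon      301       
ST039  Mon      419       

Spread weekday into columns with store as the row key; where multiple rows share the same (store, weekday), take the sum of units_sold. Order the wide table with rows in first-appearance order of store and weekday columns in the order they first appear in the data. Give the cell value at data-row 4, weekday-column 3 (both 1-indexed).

With rows in first-appearance order of store, row 4 is store=ST036. weekday columns in first-appearance order: Sat, Sun, Tue, Mon; column 3 is Tue.
Long rows with store=ST036, weekday=Tue: 273 + 215 = 488.

488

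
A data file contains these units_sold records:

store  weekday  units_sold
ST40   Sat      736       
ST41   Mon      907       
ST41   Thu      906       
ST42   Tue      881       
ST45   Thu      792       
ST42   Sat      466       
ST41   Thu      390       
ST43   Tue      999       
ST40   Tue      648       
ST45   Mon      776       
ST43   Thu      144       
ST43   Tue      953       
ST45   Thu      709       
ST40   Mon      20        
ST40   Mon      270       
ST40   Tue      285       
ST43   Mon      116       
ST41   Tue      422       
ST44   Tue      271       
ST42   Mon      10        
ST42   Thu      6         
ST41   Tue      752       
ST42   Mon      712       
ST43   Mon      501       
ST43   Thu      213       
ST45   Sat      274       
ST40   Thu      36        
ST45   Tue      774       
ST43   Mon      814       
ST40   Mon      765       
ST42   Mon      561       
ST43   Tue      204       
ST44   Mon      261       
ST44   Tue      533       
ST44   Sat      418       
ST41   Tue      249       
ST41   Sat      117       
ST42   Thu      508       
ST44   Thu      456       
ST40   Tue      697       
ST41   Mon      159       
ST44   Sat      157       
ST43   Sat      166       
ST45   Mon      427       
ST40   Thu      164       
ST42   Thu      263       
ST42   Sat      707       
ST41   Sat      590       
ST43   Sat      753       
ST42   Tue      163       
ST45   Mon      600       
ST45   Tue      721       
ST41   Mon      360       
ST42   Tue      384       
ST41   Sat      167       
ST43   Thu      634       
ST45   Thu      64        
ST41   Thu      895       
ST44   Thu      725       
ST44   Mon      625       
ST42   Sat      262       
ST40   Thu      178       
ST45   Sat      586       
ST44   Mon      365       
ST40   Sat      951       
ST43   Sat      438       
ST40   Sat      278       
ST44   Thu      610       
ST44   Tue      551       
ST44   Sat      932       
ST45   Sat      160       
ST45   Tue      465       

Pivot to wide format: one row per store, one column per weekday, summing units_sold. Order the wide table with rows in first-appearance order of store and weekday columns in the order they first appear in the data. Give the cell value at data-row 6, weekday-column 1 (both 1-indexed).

1507

With rows in first-appearance order of store, row 6 is store=ST44. weekday columns in first-appearance order: Sat, Mon, Thu, Tue; column 1 is Sat.
Long rows with store=ST44, weekday=Sat: 418 + 157 + 932 = 1507.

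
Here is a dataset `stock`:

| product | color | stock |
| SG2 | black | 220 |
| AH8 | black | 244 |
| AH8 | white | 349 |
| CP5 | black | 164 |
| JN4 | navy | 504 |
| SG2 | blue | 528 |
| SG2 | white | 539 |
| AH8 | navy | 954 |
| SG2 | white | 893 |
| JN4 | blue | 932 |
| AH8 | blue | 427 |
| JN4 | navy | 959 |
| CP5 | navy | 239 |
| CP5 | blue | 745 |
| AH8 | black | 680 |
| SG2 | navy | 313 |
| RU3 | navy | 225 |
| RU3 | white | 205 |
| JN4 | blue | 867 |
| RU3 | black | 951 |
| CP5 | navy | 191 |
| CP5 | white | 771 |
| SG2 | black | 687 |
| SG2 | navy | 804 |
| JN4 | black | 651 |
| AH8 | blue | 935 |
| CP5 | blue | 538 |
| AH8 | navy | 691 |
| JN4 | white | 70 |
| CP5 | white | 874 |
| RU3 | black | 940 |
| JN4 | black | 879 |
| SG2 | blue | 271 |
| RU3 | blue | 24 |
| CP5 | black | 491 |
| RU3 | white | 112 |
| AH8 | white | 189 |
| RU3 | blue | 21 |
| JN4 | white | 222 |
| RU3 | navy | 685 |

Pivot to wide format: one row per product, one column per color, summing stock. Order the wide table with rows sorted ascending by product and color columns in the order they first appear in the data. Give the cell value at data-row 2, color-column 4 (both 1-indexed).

1283

With rows sorted ascending by product, row 2 is product=CP5. color columns in first-appearance order: black, white, navy, blue; column 4 is blue.
Long rows with product=CP5, color=blue: 745 + 538 = 1283.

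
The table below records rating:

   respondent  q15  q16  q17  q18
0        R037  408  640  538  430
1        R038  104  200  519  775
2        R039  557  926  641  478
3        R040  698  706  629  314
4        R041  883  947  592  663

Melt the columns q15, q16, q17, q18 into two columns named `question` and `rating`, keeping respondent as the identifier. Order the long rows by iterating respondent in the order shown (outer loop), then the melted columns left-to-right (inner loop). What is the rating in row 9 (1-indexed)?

557

20 rows total (5 × 4). Row 9: index ⌊(9-1)/4⌋ = 2 into respondent → R039; (9-1) mod 4 = 0 into the melted columns → q15.
So row 9 is (R039, q15, 557); rating = 557.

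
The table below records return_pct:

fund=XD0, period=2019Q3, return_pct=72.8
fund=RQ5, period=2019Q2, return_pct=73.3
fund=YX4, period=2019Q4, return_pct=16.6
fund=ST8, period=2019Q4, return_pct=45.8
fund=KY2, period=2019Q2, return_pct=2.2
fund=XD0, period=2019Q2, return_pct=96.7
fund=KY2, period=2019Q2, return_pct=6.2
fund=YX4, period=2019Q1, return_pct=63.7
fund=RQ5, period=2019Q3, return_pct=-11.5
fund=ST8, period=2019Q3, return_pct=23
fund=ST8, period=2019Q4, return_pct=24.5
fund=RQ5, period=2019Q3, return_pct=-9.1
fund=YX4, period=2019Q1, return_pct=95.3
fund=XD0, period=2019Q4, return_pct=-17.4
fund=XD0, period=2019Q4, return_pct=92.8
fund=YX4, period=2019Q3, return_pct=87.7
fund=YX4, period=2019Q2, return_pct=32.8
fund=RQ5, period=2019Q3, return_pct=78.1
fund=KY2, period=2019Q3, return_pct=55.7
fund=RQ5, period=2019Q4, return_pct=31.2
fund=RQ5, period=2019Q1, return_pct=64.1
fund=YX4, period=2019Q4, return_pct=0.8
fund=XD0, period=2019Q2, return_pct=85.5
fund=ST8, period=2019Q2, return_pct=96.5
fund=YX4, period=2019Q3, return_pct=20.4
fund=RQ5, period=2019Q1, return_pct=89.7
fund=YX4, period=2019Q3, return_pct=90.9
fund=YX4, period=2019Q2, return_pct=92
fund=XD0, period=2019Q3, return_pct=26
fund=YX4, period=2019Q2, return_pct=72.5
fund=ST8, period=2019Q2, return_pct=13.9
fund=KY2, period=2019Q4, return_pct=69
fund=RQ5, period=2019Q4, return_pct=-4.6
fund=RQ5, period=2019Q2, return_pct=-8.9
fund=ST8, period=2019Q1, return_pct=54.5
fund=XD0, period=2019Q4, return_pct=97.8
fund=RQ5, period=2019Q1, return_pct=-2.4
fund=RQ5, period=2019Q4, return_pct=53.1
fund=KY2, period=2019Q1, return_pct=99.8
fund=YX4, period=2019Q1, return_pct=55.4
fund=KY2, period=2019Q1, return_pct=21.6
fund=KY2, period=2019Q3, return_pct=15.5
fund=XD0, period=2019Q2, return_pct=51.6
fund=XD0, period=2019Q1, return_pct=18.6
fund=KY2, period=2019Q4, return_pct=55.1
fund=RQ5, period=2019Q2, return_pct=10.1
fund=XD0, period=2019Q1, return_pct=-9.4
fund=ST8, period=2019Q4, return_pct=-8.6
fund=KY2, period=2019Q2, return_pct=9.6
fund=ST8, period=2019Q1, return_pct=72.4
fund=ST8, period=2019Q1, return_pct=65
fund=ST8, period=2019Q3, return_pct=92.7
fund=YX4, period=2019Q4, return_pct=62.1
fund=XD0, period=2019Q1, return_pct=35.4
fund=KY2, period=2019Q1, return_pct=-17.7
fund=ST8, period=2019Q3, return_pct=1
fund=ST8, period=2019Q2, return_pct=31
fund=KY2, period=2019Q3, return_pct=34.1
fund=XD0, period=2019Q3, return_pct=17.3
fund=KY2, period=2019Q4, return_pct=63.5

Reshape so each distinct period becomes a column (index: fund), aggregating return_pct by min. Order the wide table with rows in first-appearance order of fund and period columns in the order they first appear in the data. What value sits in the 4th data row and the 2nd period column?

13.9

With rows in first-appearance order of fund, row 4 is fund=ST8. period columns in first-appearance order: 2019Q3, 2019Q2, 2019Q4, 2019Q1; column 2 is 2019Q2.
Long rows with fund=ST8, period=2019Q2: min(96.5, 13.9, 31) = 13.9.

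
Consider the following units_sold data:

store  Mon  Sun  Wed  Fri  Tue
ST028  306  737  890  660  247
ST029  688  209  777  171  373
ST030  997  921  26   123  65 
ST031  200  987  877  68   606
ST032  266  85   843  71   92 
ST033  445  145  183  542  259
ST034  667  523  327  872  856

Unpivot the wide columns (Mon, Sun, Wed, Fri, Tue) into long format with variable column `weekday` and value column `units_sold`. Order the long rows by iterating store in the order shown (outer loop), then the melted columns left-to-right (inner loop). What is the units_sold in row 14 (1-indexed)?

123

35 rows total (7 × 5). Row 14: index ⌊(14-1)/5⌋ = 2 into store → ST030; (14-1) mod 5 = 3 into the melted columns → Fri.
So row 14 is (ST030, Fri, 123); units_sold = 123.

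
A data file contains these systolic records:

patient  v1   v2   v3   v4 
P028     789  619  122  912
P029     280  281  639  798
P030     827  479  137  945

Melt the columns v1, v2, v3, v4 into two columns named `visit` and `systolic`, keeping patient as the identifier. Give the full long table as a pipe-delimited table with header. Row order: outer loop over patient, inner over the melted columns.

Each (patient, column) pair becomes one row: 3 × 4 = 12 rows.
For example, (P028, v1) → systolic=789.

| patient | visit | systolic |
| P028 | v1 | 789 |
| P028 | v2 | 619 |
| P028 | v3 | 122 |
| P028 | v4 | 912 |
| P029 | v1 | 280 |
| P029 | v2 | 281 |
| P029 | v3 | 639 |
| P029 | v4 | 798 |
| P030 | v1 | 827 |
| P030 | v2 | 479 |
| P030 | v3 | 137 |
| P030 | v4 | 945 |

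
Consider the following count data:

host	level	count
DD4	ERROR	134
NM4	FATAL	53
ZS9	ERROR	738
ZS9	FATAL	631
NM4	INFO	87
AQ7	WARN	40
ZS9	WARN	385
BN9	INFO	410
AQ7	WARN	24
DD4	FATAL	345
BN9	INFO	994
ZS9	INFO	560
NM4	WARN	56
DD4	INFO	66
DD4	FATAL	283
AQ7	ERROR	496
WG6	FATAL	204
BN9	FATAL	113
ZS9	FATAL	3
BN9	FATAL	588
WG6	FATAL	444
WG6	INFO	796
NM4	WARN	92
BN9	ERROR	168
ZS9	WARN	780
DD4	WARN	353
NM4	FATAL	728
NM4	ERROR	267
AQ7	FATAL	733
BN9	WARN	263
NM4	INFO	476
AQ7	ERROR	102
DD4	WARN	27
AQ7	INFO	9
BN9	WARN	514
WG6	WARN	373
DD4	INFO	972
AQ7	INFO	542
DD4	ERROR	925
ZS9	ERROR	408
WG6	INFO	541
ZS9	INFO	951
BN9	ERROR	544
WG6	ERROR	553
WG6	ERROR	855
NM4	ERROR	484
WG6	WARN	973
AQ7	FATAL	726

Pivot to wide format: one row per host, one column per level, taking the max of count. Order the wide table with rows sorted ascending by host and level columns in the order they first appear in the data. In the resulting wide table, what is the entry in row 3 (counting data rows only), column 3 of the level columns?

972

With rows sorted ascending by host, row 3 is host=DD4. level columns in first-appearance order: ERROR, FATAL, INFO, WARN; column 3 is INFO.
Long rows with host=DD4, level=INFO: max(66, 972) = 972.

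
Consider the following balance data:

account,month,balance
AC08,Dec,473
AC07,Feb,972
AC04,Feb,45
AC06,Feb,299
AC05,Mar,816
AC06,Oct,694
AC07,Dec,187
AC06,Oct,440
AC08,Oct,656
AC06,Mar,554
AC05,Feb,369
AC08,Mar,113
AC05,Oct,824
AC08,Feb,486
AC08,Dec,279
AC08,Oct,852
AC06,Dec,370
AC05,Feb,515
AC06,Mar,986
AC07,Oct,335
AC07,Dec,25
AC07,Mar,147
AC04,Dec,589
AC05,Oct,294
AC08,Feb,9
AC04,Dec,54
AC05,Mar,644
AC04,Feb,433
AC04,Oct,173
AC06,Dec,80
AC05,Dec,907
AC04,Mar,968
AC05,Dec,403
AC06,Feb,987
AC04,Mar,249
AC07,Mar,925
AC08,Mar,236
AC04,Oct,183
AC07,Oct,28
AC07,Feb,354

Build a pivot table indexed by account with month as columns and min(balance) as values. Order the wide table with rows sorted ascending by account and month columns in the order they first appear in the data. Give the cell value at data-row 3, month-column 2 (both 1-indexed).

With rows sorted ascending by account, row 3 is account=AC06. month columns in first-appearance order: Dec, Feb, Mar, Oct; column 2 is Feb.
Long rows with account=AC06, month=Feb: min(299, 987) = 299.

299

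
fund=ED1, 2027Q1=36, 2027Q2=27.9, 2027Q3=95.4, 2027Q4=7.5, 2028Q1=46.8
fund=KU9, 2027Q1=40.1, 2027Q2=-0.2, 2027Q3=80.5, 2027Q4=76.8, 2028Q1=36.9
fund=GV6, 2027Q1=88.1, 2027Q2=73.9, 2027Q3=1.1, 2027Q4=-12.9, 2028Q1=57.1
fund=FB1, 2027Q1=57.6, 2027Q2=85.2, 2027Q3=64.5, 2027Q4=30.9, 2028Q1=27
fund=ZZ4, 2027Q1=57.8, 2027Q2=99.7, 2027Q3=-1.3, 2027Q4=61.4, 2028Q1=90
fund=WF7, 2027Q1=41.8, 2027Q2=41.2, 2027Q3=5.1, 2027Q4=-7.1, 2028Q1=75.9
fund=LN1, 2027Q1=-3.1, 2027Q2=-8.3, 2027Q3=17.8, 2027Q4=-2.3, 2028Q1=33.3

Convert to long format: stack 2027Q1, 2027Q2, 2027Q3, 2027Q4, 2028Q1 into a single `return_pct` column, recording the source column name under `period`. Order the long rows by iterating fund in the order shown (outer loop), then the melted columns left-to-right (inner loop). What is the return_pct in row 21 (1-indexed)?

35 rows total (7 × 5). Row 21: index ⌊(21-1)/5⌋ = 4 into fund → ZZ4; (21-1) mod 5 = 0 into the melted columns → 2027Q1.
So row 21 is (ZZ4, 2027Q1, 57.8); return_pct = 57.8.

57.8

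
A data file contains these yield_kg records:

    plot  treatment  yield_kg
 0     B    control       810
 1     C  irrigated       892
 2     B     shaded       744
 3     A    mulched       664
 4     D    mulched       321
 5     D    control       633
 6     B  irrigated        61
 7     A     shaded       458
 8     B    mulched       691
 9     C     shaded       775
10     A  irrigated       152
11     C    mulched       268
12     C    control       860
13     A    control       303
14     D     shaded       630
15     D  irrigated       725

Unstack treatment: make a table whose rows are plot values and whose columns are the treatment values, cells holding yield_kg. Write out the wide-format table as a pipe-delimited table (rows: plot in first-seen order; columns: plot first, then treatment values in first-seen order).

| plot | control | irrigated | shaded | mulched |
| B | 810 | 61 | 744 | 691 |
| C | 860 | 892 | 775 | 268 |
| A | 303 | 152 | 458 | 664 |
| D | 633 | 725 | 630 | 321 |

Columns: plot plus the 4 distinct treatment values (control, irrigated, shaded, mulched).
For example, row B column control takes yield_kg=810 from the long row (B, control).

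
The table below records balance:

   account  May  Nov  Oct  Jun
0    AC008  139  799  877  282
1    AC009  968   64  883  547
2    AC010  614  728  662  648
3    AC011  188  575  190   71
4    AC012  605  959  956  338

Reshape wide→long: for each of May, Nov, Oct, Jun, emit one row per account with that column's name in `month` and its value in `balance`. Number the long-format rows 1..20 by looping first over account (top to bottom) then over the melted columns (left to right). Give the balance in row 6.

64

20 rows total (5 × 4). Row 6: index ⌊(6-1)/4⌋ = 1 into account → AC009; (6-1) mod 4 = 1 into the melted columns → Nov.
So row 6 is (AC009, Nov, 64); balance = 64.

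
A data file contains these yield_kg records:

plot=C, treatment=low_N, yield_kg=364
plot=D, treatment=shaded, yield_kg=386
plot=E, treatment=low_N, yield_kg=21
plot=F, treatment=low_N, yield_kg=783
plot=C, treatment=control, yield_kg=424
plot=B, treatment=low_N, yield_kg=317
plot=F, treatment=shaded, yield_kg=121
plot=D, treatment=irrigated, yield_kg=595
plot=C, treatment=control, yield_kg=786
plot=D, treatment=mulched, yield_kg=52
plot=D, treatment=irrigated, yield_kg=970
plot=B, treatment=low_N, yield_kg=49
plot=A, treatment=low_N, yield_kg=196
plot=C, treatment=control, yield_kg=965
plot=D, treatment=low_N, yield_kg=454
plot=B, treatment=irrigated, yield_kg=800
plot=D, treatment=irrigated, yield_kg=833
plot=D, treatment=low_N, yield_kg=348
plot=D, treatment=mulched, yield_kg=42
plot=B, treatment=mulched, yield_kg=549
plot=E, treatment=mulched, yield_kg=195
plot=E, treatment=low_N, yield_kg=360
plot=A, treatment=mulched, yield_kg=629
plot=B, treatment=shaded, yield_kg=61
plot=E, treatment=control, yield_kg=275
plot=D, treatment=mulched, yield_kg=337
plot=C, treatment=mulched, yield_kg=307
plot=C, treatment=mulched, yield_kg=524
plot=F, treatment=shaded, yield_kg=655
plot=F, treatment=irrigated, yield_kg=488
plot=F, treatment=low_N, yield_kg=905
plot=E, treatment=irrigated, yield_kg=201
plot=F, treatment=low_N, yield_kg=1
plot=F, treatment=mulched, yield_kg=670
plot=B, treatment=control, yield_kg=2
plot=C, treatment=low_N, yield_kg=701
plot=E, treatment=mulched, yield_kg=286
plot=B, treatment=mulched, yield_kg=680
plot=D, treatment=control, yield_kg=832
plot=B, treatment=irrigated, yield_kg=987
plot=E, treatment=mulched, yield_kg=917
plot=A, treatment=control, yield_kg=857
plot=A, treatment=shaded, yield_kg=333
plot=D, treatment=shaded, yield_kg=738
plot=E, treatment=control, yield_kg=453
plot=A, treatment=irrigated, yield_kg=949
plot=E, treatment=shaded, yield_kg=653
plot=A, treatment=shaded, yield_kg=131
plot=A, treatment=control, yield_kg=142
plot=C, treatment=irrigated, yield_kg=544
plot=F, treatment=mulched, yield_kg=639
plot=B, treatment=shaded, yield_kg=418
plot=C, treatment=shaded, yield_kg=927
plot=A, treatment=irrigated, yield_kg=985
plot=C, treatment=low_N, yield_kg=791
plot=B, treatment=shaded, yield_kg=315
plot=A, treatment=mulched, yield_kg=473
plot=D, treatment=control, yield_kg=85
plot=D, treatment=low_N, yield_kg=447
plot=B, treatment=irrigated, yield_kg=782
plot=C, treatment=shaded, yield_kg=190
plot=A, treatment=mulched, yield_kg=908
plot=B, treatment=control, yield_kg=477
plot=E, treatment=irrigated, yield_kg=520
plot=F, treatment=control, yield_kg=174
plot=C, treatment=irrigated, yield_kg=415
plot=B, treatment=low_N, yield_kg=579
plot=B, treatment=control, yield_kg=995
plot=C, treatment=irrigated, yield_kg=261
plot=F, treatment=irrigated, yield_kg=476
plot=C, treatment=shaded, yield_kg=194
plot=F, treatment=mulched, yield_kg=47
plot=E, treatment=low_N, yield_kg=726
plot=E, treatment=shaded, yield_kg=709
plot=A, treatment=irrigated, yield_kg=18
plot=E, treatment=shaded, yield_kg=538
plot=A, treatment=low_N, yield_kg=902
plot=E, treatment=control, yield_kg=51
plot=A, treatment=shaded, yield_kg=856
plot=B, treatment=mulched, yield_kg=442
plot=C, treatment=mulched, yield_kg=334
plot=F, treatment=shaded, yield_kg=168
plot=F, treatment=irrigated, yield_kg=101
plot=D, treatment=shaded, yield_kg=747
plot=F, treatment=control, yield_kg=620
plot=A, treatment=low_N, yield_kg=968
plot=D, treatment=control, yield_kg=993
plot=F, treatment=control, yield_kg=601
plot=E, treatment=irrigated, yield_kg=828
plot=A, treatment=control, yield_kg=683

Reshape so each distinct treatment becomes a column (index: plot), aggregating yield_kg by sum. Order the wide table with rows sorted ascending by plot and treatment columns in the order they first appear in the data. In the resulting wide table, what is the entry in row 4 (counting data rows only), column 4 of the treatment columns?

With rows sorted ascending by plot, row 4 is plot=D. treatment columns in first-appearance order: low_N, shaded, control, irrigated, mulched; column 4 is irrigated.
Long rows with plot=D, treatment=irrigated: 595 + 970 + 833 = 2398.

2398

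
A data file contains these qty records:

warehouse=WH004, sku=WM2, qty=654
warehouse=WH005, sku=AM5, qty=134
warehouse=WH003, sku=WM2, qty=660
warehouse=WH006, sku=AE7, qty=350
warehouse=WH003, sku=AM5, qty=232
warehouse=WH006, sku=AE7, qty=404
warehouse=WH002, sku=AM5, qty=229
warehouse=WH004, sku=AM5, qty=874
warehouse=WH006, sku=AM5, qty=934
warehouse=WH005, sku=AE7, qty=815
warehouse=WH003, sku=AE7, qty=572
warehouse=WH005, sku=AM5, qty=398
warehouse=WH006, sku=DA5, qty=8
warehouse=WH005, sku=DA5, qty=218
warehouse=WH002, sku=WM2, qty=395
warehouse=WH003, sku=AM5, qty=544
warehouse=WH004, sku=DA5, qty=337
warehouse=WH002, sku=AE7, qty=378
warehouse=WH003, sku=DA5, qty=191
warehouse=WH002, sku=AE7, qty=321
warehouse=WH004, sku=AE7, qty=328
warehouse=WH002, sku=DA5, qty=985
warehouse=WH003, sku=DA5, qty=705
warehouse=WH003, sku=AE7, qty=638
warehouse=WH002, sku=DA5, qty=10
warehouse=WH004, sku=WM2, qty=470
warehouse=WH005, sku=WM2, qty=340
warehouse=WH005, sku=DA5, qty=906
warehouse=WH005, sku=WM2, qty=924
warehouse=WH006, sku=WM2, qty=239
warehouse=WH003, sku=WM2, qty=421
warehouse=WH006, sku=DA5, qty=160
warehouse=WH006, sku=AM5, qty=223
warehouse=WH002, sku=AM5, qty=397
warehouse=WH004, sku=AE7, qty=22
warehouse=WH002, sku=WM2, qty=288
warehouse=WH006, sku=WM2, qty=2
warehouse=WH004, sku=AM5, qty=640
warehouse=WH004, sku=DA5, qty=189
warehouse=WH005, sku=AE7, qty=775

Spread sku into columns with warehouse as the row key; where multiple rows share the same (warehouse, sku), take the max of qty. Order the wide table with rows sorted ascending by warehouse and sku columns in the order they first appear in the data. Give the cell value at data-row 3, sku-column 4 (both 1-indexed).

337

With rows sorted ascending by warehouse, row 3 is warehouse=WH004. sku columns in first-appearance order: WM2, AM5, AE7, DA5; column 4 is DA5.
Long rows with warehouse=WH004, sku=DA5: max(337, 189) = 337.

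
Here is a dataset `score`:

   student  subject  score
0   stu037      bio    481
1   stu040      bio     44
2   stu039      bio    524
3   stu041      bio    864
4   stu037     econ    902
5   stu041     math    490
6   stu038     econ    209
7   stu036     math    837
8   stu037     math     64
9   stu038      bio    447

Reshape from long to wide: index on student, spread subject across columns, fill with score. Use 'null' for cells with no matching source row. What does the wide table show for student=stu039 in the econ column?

null

No long-format row has student=stu039 and subject=econ, so the cell is null.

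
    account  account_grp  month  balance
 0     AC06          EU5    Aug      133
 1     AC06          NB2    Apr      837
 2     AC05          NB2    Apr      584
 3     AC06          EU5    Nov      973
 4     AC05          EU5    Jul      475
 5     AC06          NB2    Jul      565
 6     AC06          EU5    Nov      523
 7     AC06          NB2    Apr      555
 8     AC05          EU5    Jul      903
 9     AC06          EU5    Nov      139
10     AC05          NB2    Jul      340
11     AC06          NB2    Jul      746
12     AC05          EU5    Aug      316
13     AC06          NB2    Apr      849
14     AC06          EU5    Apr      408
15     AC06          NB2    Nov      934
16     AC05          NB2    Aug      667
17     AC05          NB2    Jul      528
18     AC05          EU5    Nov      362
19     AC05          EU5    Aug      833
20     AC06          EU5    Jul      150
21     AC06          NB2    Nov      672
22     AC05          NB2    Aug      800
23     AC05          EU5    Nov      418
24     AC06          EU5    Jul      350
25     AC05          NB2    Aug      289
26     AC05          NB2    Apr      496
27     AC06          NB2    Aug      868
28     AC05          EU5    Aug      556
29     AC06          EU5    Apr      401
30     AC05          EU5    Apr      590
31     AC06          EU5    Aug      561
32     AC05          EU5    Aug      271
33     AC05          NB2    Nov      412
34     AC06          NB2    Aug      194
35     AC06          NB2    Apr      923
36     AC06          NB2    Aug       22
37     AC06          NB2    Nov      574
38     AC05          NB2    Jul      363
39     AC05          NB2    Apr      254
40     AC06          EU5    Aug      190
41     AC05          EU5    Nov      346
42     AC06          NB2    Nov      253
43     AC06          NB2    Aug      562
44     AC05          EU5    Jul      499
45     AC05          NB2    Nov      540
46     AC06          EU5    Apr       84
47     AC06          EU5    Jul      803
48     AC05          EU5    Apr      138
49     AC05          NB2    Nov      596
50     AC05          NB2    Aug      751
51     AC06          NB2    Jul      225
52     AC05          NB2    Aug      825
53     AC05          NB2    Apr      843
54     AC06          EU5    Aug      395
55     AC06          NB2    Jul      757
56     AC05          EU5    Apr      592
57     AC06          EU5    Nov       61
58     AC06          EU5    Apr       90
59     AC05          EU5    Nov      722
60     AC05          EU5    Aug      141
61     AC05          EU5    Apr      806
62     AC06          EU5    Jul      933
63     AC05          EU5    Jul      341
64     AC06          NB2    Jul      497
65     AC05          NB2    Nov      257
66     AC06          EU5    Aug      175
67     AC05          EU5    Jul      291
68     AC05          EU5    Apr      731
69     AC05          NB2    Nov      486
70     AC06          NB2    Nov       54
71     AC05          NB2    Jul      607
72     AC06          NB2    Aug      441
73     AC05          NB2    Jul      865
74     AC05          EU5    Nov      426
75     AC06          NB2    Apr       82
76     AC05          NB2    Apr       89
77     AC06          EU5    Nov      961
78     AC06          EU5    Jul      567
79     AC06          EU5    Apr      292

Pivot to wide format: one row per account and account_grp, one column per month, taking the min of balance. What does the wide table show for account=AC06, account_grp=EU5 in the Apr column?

84

Rows with account=AC06, account_grp=EU5 and month=Apr: balance values are 408, 401, 84, 90, 292.
min(408, 401, 84, 90, 292) = 84.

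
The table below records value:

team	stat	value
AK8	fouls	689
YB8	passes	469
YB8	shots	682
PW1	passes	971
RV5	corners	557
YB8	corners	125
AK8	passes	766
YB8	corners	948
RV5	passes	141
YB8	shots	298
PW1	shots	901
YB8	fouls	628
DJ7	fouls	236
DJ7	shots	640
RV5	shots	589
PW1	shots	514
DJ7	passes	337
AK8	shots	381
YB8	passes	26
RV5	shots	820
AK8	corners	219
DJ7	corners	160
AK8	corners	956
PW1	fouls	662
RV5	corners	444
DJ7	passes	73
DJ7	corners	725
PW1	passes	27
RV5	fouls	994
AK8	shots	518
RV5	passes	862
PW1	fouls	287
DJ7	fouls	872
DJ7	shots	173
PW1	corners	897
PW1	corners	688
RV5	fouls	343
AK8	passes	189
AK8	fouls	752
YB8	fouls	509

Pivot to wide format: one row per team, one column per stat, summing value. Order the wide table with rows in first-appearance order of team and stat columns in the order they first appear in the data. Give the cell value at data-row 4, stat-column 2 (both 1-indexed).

1003

With rows in first-appearance order of team, row 4 is team=RV5. stat columns in first-appearance order: fouls, passes, shots, corners; column 2 is passes.
Long rows with team=RV5, stat=passes: 141 + 862 = 1003.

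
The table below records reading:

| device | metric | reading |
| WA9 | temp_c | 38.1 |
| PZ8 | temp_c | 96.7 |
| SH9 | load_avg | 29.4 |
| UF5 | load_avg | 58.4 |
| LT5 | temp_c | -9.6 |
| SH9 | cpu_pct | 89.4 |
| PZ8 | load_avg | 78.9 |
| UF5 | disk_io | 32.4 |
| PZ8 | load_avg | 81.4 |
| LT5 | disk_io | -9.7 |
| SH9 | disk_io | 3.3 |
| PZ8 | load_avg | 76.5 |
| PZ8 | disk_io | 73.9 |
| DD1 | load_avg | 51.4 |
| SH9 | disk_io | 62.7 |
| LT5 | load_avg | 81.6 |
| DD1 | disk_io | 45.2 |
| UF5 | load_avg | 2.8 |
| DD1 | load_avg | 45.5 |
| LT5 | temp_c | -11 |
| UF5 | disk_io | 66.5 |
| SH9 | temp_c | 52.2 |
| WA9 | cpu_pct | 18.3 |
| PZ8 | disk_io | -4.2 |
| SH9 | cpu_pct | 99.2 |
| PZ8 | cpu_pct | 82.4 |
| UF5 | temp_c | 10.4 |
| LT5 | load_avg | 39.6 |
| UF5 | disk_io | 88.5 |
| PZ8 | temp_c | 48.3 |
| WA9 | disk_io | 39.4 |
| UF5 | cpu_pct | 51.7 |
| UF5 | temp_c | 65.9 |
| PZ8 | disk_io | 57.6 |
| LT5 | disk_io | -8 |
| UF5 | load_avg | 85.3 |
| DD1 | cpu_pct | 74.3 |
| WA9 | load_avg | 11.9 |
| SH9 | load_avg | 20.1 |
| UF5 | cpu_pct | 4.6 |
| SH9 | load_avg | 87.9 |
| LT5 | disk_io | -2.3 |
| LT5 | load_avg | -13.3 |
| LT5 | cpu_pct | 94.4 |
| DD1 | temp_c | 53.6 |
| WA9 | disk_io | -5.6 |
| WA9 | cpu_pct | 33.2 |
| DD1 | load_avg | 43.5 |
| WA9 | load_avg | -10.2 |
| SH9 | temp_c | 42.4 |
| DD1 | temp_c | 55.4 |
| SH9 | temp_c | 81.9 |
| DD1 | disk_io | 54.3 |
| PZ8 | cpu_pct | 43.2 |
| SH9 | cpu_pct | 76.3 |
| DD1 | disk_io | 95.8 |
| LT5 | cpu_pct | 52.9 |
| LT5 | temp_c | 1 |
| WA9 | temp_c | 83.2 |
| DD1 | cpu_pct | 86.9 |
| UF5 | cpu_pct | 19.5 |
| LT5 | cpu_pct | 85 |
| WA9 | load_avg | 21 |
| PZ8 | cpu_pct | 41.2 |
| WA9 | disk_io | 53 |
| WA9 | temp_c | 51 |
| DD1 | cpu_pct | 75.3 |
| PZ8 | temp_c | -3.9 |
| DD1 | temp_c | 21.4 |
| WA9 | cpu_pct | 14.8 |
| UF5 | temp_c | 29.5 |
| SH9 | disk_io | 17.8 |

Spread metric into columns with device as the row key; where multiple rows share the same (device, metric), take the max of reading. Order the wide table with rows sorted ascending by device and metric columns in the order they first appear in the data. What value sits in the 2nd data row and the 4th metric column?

With rows sorted ascending by device, row 2 is device=LT5. metric columns in first-appearance order: temp_c, load_avg, cpu_pct, disk_io; column 4 is disk_io.
Long rows with device=LT5, metric=disk_io: max(-9.7, -8, -2.3) = -2.3.

-2.3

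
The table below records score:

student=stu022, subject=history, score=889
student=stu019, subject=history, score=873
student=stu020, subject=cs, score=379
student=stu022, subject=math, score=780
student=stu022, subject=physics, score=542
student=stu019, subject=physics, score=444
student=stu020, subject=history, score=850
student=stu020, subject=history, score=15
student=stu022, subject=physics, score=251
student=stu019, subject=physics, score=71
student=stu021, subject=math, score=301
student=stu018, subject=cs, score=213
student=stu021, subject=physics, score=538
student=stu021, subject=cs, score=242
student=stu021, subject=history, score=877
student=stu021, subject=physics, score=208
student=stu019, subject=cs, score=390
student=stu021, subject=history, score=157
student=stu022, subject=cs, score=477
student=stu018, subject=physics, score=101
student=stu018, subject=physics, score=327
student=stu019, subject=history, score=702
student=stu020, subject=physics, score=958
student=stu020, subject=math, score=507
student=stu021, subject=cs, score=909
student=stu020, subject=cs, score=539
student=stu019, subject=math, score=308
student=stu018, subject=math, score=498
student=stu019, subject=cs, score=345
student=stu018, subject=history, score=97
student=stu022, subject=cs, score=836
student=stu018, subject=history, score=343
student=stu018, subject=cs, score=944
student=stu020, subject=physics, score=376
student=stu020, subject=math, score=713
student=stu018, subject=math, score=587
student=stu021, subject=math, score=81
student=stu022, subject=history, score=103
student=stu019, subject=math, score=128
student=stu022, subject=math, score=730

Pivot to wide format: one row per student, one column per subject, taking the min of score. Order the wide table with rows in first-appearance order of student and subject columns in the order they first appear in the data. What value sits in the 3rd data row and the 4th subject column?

376

With rows in first-appearance order of student, row 3 is student=stu020. subject columns in first-appearance order: history, cs, math, physics; column 4 is physics.
Long rows with student=stu020, subject=physics: min(958, 376) = 376.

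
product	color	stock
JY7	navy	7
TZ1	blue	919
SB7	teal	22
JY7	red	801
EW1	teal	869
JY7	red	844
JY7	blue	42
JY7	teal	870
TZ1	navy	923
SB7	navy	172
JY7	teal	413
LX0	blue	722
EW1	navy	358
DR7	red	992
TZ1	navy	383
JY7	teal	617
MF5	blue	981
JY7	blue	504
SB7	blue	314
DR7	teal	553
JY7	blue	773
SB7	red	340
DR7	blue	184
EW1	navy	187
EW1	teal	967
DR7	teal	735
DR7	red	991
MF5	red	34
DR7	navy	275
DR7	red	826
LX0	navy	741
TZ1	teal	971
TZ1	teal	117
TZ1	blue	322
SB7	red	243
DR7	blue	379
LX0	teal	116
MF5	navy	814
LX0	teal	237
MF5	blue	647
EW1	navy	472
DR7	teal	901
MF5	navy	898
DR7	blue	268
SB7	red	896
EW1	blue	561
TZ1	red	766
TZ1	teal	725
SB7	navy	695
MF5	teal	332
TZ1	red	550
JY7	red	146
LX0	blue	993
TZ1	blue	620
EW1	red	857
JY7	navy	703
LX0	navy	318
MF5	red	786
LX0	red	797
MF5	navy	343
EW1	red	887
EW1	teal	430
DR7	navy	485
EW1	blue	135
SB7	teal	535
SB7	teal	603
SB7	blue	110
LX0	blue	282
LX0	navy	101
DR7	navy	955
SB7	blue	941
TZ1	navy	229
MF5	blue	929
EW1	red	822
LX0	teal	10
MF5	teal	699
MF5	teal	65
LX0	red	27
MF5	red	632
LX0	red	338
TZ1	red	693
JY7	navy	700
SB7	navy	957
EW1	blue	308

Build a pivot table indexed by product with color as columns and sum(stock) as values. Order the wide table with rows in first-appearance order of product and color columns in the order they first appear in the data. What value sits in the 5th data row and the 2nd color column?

With rows in first-appearance order of product, row 5 is product=LX0. color columns in first-appearance order: navy, blue, teal, red; column 2 is blue.
Long rows with product=LX0, color=blue: 722 + 993 + 282 = 1997.

1997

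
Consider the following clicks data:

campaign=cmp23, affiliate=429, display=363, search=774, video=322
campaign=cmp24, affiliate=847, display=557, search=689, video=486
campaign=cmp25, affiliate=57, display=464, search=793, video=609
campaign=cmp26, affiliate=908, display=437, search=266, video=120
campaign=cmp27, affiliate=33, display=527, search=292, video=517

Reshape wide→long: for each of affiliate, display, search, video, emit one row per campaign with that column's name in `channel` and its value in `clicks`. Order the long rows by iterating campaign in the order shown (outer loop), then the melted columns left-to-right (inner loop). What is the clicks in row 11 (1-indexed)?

20 rows total (5 × 4). Row 11: index ⌊(11-1)/4⌋ = 2 into campaign → cmp25; (11-1) mod 4 = 2 into the melted columns → search.
So row 11 is (cmp25, search, 793); clicks = 793.

793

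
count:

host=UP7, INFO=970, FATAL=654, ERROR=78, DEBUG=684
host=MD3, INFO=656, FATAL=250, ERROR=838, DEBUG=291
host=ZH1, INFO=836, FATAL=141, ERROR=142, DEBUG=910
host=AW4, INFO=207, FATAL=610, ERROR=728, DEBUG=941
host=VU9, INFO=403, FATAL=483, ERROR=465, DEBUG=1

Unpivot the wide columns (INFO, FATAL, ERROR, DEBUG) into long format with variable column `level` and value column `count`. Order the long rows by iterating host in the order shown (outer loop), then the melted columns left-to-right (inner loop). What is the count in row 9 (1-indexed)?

836

20 rows total (5 × 4). Row 9: index ⌊(9-1)/4⌋ = 2 into host → ZH1; (9-1) mod 4 = 0 into the melted columns → INFO.
So row 9 is (ZH1, INFO, 836); count = 836.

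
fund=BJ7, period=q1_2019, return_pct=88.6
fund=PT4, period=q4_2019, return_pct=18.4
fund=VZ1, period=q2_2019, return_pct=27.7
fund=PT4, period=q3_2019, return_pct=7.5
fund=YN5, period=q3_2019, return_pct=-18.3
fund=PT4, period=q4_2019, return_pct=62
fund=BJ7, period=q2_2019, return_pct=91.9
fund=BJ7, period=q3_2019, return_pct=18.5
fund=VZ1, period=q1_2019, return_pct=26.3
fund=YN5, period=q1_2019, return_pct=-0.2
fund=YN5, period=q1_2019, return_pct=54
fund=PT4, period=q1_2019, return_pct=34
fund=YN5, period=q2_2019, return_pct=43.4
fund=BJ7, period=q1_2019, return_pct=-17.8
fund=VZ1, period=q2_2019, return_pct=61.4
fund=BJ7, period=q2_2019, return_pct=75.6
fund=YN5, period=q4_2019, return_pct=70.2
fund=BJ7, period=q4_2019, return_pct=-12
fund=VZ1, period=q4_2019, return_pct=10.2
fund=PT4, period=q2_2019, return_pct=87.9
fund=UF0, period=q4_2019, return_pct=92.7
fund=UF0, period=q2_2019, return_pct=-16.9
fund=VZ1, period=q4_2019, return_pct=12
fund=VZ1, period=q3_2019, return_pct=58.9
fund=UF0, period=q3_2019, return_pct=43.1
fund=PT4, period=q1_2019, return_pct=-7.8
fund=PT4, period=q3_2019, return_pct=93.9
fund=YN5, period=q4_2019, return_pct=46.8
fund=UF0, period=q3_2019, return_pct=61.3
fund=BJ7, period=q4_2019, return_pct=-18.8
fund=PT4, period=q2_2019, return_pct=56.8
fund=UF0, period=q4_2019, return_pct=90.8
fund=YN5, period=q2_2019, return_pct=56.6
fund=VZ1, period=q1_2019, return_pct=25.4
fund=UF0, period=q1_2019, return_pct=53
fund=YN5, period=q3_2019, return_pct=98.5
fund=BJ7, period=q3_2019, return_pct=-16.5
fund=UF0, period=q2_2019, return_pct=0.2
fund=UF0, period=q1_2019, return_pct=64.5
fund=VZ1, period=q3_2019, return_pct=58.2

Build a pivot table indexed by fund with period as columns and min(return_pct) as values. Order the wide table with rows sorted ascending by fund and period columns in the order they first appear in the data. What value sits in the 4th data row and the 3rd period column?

With rows sorted ascending by fund, row 4 is fund=VZ1. period columns in first-appearance order: q1_2019, q4_2019, q2_2019, q3_2019; column 3 is q2_2019.
Long rows with fund=VZ1, period=q2_2019: min(27.7, 61.4) = 27.7.

27.7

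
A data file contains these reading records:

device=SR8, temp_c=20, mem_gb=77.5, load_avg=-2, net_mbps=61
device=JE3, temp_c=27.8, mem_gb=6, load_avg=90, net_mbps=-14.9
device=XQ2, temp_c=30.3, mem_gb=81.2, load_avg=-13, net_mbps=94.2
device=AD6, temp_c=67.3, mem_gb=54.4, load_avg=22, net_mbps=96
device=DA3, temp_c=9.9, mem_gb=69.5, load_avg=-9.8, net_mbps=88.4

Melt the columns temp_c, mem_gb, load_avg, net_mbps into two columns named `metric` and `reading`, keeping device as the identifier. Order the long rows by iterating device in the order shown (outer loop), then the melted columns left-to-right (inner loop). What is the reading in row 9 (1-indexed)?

20 rows total (5 × 4). Row 9: index ⌊(9-1)/4⌋ = 2 into device → XQ2; (9-1) mod 4 = 0 into the melted columns → temp_c.
So row 9 is (XQ2, temp_c, 30.3); reading = 30.3.

30.3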